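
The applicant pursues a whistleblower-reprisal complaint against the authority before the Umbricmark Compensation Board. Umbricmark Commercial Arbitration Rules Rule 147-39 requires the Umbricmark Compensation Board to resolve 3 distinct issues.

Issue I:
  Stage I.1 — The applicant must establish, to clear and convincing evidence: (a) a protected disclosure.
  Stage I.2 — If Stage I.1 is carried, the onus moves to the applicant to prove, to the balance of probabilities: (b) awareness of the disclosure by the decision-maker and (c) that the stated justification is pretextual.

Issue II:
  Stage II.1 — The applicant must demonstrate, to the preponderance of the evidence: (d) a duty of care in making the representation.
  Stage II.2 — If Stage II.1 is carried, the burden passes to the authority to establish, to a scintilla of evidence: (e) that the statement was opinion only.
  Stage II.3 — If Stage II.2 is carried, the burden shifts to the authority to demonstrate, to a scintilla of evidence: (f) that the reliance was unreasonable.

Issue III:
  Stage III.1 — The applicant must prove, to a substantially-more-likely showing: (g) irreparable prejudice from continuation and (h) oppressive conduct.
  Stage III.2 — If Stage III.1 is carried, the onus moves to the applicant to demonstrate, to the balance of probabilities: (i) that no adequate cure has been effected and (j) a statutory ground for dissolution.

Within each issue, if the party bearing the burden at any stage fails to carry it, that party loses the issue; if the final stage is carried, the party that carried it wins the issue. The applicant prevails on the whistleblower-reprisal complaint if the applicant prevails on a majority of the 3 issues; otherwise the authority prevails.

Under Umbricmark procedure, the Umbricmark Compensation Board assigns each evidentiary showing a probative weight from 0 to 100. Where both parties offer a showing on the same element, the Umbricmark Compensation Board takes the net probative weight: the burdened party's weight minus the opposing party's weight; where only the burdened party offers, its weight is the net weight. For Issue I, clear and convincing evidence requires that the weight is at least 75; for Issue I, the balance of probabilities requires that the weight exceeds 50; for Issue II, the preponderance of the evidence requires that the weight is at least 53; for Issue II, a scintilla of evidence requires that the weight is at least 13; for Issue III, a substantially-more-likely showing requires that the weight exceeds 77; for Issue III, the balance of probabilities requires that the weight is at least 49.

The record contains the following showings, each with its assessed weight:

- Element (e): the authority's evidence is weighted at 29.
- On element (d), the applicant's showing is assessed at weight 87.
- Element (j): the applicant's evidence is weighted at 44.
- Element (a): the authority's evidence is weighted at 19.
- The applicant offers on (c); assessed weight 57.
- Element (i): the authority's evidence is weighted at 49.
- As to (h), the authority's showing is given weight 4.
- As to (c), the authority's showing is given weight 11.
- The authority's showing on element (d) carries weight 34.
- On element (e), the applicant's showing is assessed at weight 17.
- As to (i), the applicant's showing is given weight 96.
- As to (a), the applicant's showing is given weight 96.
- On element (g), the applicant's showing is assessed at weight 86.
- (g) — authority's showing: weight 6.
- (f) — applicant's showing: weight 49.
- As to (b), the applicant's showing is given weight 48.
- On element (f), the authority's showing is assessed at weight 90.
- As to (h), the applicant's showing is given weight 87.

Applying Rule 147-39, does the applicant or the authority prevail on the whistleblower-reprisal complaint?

— Issue I —
Stage I.1 (applicant, clear and convincing evidence, weight is at least 75): (a) net 96−19=77 ≥ 75 — meets.
  All elements met. The applicant retains the burden for Stage I.2.
Stage I.2 (applicant, the balance of probabilities, weight exceeds 50): (b) 48 ≤ 50 — fails; (c) net 57−11=46 ≤ 50 — fails.
  The applicant does not carry Stage I.2.
The analysis ends at Stage I.2; the authority prevails on this issue.
— Issue II —
At Stage II.1 the applicant must meet the preponderance of the evidence (weight is at least 53): on (d) the weight is 87 less the opposing 34 gives net 53, which does reach 53, so (d) meets the standard.
  The applicant carries Stage II.1; the authority now bears the burden.
At Stage II.2 the authority must meet a scintilla of evidence (weight is at least 13): on (e) the weight is 29 less the opposing 17 gives net 12, which does not reach 13, so (e) does not meet the standard.
  The authority does not carry Stage II.2.
So the applicant prevails on this issue.
— Issue III —
Stage III.1 (applicant, a substantially-more-likely showing, weight exceeds 77): (g) net 86−6=80 > 77 — meets; (h) net 87−4=83 > 77 — meets.
  All elements met. The applicant retains the burden for Stage III.2.
Stage III.2 (applicant, the balance of probabilities, weight is at least 49): (i) net 96−49=47 < 49 — fails; (j) 44 < 49 — fails.
  Stage III.2 not carried; the applicant fails its burden.
The authority prevails on this issue.
Per-issue: Issue I → authority; Issue II → applicant; Issue III → authority. The applicant must prevail on a majority of issues; overall, the authority prevails.

authority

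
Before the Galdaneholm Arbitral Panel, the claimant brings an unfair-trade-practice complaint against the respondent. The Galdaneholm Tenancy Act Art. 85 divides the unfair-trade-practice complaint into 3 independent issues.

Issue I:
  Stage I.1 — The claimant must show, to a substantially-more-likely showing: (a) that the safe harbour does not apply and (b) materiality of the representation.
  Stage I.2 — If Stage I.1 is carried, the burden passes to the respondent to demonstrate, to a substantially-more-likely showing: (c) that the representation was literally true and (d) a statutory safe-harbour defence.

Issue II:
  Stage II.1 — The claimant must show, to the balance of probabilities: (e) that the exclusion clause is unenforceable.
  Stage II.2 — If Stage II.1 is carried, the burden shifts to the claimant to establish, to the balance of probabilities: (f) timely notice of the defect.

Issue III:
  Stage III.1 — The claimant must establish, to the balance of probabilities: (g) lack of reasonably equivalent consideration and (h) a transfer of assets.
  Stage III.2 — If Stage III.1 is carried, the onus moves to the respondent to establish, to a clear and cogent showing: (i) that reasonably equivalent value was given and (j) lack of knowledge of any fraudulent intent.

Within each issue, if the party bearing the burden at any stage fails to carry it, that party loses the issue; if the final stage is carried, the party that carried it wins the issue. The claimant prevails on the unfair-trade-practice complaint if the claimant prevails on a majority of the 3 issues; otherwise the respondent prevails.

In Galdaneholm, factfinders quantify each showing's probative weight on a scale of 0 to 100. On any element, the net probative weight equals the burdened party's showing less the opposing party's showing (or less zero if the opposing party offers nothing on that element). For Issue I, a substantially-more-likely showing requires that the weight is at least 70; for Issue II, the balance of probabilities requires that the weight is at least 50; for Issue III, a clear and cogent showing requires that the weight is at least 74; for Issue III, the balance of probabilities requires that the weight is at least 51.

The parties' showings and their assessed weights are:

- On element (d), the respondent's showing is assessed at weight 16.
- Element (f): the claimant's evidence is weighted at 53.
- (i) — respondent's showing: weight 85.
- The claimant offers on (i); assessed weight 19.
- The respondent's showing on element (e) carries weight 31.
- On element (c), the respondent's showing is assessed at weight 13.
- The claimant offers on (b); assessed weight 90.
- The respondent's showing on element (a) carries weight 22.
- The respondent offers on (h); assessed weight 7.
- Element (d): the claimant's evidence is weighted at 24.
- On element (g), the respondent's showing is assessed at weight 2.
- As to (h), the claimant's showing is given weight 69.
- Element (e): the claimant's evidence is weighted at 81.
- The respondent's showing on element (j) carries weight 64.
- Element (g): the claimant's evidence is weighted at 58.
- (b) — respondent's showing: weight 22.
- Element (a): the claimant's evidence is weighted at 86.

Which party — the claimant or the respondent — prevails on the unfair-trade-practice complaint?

— Issue I —
Stage I.1 — burden on claimant; standard: a substantially-more-likely showing (weight is at least 70).
    (a): 86 − 22 = 64 < 70 [not met]
    (b): 90 − 22 = 68 < 70 [not met]
  Not every element is met, so the claimant fails to carry Stage I.1.
The analysis ends at Stage I.1; the respondent prevails on this issue.
— Issue II —
Stage II.1 — burden on claimant; standard: the balance of probabilities (weight is at least 50).
    (e): 81 − 31 = 50 ≥ 50 [met]
  Stage II.1 is satisfied; the claimant continues to bear the burden.
Stage II.2 — burden on claimant; standard: the balance of probabilities (weight is at least 50).
    (f): 53 ≥ 50 [met]
  The claimant carries the last stage.
All stages carried — the claimant prevails on this issue.
— Issue III —
Stage III.1 — burden on claimant; standard: the balance of probabilities (weight is at least 51).
    (g): 58 − 2 = 56 ≥ 51 [met]
    (h): 69 − 7 = 62 ≥ 51 [met]
  Stage III.1 is satisfied; the onus moves to the respondent.
Stage III.2 — burden on respondent; standard: a clear and cogent showing (weight is at least 74).
    (i): 85 − 19 = 66 < 74 [not met]
    (j): 64 < 74 [not met]
  Stage III.2 not carried; the respondent fails its burden.
The claimant prevails on this issue.
Per-issue: Issue I → respondent; Issue II → claimant; Issue III → claimant. The claimant must prevail on a majority of issues; overall, the claimant prevails.

claimant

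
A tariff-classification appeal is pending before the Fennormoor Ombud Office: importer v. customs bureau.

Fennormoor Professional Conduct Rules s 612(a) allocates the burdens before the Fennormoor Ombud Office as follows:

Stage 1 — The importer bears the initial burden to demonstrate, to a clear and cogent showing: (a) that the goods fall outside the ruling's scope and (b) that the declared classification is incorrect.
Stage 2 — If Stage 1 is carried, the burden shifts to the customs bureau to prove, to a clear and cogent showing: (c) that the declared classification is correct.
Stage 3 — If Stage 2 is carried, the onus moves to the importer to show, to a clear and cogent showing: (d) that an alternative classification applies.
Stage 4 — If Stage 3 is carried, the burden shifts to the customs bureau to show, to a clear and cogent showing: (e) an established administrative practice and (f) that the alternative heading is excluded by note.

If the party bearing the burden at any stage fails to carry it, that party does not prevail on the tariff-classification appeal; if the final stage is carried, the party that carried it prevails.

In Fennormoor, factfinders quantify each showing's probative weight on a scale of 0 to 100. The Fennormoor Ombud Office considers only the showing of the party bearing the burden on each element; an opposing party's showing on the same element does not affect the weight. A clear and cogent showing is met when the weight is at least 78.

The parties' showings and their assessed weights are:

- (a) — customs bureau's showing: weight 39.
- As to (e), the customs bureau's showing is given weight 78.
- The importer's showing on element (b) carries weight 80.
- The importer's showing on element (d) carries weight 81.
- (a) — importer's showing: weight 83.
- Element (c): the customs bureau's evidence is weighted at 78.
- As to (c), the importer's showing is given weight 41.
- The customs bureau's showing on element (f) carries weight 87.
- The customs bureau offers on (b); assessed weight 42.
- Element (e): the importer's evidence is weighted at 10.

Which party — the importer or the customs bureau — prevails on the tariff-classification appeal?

customs bureau

At Stage 1 the importer must meet a clear and cogent showing (weight is at least 78): on (a) the weight is 83 (the customs bureau's 39 is given no effect), which does reach 78, so (a) meets the standard; on (b) the weight is 80 (the customs bureau's 42 is given no effect), ≥ 78, so (b) meets the standard.
  Stage 1 is satisfied; the onus moves to the customs bureau.
At Stage 2 the customs bureau must meet a clear and cogent showing (weight is at least 78): on (c) the weight is 78 (the importer's 41 is given no effect), ≥ 78, so (c) meets the standard.
  All elements met. The burden passes to the importer.
At Stage 3 the importer must meet a clear and cogent showing (weight is at least 78): on (d) the weight is 81, which does reach 78, so (d) meets the standard.
  Stage 3 is satisfied; the onus moves to the customs bureau.
At Stage 4 the customs bureau must meet a clear and cogent showing (weight is at least 78): on (e) the weight is 78 (the importer's 10 is given no effect), ≥ 78, so (e) meets the standard; on (f) the weight is 87, ≥ 78, so (f) meets the standard.
  All elements met at the final stage.
Every stage carried; the customs bureau prevails.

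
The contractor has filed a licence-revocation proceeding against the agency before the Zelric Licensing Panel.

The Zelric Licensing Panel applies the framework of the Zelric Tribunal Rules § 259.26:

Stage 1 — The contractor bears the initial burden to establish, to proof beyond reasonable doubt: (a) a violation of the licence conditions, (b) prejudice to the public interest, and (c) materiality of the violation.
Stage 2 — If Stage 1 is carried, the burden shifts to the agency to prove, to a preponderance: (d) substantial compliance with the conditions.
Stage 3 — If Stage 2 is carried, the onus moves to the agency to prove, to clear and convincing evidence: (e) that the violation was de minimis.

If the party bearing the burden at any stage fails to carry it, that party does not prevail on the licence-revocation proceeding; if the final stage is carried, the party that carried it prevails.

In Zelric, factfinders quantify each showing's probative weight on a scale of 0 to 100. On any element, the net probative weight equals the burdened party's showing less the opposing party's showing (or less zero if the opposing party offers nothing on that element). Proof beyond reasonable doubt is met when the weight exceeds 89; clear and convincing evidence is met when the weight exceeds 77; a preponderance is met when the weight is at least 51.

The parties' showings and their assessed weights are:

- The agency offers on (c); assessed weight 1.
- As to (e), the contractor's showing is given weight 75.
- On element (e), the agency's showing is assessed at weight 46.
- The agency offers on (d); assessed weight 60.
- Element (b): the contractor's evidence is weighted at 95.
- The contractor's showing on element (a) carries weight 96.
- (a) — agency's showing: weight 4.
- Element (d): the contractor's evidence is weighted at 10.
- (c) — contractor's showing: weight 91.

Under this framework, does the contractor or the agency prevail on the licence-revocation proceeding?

contractor

Stage 1 (contractor, proof beyond reasonable doubt, weight exceeds 89): (a) net 96−4=92 > 89 — meets; (b) 95 > 89 — meets; (c) net 91−1=90 > 89 — meets.
  All elements met. The burden passes to the agency.
Stage 2 (agency, a preponderance, weight is at least 51): (d) net 60−10=50 < 51 — fails.
  The agency does not carry Stage 2.
The analysis ends at Stage 2; the contractor prevails.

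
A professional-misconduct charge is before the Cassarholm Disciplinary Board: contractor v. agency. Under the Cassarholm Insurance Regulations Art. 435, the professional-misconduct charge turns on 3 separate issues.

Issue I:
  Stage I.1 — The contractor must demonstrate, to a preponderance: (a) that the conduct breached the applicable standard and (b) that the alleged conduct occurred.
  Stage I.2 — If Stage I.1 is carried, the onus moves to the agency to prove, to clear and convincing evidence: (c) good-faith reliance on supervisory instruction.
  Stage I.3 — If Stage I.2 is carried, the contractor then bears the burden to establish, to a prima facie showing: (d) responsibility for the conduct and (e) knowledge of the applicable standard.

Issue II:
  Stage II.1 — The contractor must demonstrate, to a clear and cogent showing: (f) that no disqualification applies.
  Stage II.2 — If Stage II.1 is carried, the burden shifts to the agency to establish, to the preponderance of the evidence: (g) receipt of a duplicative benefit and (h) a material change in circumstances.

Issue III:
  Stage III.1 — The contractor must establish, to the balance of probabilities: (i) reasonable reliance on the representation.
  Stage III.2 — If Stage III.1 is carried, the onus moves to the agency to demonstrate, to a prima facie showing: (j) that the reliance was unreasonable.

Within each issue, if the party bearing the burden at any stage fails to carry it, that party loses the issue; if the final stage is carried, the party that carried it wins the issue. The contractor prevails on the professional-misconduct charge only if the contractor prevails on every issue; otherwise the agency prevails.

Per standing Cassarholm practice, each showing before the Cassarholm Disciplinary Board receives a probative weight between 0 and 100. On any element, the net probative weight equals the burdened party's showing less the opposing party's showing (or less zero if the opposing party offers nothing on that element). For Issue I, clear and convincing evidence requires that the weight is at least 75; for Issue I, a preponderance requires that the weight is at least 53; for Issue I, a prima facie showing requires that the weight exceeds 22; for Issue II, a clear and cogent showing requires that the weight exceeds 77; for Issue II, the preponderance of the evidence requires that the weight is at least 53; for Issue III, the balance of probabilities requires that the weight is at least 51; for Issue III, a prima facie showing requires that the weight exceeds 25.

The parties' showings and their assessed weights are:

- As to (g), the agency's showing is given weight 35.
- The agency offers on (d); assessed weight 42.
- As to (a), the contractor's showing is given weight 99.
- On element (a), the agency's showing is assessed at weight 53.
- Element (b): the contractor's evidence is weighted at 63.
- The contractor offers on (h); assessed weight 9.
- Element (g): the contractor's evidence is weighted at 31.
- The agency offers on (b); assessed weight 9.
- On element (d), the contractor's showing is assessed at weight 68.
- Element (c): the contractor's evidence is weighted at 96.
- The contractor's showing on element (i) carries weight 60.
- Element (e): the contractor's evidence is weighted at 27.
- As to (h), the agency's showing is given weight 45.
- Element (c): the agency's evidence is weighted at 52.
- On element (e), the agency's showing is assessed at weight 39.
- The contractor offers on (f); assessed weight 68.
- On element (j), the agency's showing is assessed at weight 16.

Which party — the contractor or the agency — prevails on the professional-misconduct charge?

agency

— Issue I —
Stage I.1 — burden on contractor; standard: a preponderance (weight is at least 53).
    (a): 99 − 53 = 46 < 53 [not met]
    (b): 63 − 9 = 54 ≥ 53 [met]
  The contractor does not carry Stage I.1.
The agency prevails on this issue.
— Issue II —
At Stage II.1 the contractor must meet a clear and cogent showing (weight exceeds 77): on (f) the weight is 68, ≤ 77, so (f) does not meet the standard.
  Stage II.1 not carried; the contractor fails its burden.
The agency prevails on this issue.
— Issue III —
Stage III.1 — burden on contractor; standard: the balance of probabilities (weight is at least 51).
    (i): 60 ≥ 51 [met]
  Stage III.1 is satisfied; the onus moves to the agency.
Stage III.2 — burden on agency; standard: a prima facie showing (weight exceeds 25).
    (j): 16 ≤ 25 [not met]
  Stage III.2 not carried; the agency fails its burden.
The contractor prevails on this issue.
Per-issue: Issue I → agency; Issue II → agency; Issue III → contractor. The contractor must prevail on every issue; overall, the agency prevails.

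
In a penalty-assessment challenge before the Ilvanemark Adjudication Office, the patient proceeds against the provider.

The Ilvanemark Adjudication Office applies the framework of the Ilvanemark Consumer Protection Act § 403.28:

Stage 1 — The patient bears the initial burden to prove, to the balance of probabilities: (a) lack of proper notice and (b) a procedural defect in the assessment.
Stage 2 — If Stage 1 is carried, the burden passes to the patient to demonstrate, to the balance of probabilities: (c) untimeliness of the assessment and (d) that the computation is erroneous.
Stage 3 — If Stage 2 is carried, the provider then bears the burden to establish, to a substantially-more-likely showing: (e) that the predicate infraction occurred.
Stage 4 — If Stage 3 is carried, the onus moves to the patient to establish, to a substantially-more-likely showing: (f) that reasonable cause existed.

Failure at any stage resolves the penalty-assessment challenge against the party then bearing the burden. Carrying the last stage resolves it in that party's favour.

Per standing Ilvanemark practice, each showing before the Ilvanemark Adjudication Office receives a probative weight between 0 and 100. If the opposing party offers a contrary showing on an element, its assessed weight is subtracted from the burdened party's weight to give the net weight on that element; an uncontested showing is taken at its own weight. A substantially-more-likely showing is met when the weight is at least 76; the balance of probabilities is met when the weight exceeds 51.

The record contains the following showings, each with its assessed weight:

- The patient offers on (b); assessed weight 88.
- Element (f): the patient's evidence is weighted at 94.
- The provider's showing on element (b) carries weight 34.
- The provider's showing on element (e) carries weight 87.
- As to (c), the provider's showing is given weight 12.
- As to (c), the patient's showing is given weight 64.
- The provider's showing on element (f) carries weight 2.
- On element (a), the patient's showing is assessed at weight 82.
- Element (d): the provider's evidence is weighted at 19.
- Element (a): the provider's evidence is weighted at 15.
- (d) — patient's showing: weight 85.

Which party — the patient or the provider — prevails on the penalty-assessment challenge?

Stage 1 (patient, the balance of probabilities, weight exceeds 51): (a) net 82−15=67 > 51 — meets; (b) net 88−34=54 > 51 — meets.
  Stage 1 is satisfied; the patient continues to bear the burden.
Stage 2 (patient, the balance of probabilities, weight exceeds 51): (c) net 64−12=52 > 51 — meets; (d) net 85−19=66 > 51 — meets.
  Stage 2 carried; the burden shifts to the provider.
Stage 3 (provider, a substantially-more-likely showing, weight is at least 76): (e) 87 ≥ 76 — meets.
  Stage 3 carried; the burden shifts to the patient.
Stage 4 (patient, a substantially-more-likely showing, weight is at least 76): (f) net 94−2=92 ≥ 76 — meets.
  Stage 4 carried; the final stage is satisfied.
All stages carried — the patient prevails.

patient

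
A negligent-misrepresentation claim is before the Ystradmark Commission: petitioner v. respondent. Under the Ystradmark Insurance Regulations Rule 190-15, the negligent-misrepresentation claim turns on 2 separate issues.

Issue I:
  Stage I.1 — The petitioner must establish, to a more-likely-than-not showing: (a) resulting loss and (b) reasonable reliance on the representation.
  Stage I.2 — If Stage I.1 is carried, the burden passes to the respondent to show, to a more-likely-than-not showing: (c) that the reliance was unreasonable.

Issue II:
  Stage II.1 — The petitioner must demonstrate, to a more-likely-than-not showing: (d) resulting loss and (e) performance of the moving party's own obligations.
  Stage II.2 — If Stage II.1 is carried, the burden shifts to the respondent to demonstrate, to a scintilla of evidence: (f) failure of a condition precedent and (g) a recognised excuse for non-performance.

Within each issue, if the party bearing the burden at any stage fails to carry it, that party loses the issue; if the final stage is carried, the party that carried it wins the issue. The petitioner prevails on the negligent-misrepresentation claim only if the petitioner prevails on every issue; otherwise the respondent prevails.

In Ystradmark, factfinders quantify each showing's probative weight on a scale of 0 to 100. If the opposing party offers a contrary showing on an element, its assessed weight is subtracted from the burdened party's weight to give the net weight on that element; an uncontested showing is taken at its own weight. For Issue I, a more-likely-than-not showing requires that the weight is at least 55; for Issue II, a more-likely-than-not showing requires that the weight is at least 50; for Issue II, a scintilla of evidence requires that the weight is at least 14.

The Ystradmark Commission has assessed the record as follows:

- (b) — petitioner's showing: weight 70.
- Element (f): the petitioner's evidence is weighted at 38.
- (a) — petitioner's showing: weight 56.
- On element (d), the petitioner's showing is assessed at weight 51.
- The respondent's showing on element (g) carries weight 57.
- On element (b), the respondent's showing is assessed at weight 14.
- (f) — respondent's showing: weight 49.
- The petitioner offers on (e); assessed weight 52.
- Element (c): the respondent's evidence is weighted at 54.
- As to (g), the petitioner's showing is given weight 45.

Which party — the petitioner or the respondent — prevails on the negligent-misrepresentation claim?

— Issue I —
At Stage I.1 the petitioner must meet a more-likely-than-not showing (weight is at least 55): on (a) the weight is 56, ≥ 55, so (a) meets the standard; on (b) the weight is 70 less the opposing 14 gives net 56, ≥ 55, so (b) meets the standard.
  Stage I.1 is satisfied; the onus moves to the respondent.
At Stage I.2 the respondent must meet a more-likely-than-not showing (weight is at least 55): on (c) the weight is 54, which does not reach 55, so (c) does not meet the standard.
  Not every element is met, so the respondent fails to carry Stage I.2.
The petitioner prevails on this issue.
— Issue II —
Stage II.1 (petitioner, a more-likely-than-not showing, weight is at least 50): (d) 51 ≥ 50 — meets; (e) 52 ≥ 50 — meets.
  Stage II.1 carried; the burden shifts to the respondent.
Stage II.2 (respondent, a scintilla of evidence, weight is at least 14): (f) net 49−38=11 < 14 — fails; (g) net 57−45=12 < 14 — fails.
  Not every element is met, so the respondent fails to carry Stage II.2.
The petitioner prevails on this issue.
Per-issue: Issue I → petitioner; Issue II → petitioner. The petitioner must prevail on every issue; overall, the petitioner prevails.

petitioner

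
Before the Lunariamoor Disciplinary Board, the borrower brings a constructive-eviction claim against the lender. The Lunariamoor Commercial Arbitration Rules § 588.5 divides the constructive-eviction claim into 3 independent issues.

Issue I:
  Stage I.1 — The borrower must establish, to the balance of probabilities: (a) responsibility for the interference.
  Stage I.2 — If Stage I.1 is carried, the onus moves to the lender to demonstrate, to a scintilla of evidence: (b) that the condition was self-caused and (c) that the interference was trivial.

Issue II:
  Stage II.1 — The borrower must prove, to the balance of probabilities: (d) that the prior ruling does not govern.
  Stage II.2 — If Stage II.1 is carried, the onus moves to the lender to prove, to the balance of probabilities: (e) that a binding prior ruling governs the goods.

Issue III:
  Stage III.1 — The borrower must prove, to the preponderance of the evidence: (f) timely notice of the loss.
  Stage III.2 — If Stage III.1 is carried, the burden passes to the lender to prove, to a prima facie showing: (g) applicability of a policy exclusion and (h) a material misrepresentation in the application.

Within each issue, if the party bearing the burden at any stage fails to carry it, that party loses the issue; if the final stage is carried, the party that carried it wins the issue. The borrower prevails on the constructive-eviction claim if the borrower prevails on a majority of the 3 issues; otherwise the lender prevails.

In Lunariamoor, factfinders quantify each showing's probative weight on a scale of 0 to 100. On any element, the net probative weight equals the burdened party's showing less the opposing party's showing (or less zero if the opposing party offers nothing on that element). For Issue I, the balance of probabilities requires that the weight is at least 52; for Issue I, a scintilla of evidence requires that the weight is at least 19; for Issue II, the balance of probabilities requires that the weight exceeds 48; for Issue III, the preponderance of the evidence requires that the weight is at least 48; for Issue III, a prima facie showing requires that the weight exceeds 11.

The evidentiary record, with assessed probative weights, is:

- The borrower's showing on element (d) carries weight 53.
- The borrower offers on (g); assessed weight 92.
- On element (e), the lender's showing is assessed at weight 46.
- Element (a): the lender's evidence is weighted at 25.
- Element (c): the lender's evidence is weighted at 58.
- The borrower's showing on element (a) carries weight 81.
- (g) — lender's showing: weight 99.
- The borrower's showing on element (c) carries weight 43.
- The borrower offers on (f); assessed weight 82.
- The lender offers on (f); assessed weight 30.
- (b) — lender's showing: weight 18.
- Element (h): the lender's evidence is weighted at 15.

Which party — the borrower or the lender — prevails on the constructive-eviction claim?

borrower

— Issue I —
Stage I.1 (borrower, the balance of probabilities, weight is at least 52): (a) net 81−25=56 ≥ 52 — meets.
  Stage I.1 carried; the burden shifts to the lender.
Stage I.2 (lender, a scintilla of evidence, weight is at least 19): (b) 18 < 19 — fails; (c) net 58−43=15 < 19 — fails.
  Not every element is met, so the lender fails to carry Stage I.2.
The borrower prevails on this issue.
— Issue II —
At Stage II.1 the borrower must meet the balance of probabilities (weight exceeds 48): on (d) the weight is 53, which does exceed 48, so (d) meets the standard.
  Stage II.1 is satisfied; the onus moves to the lender.
At Stage II.2 the lender must meet the balance of probabilities (weight exceeds 48): on (e) the weight is 46, ≤ 48, so (e) does not meet the standard.
  The lender does not carry Stage II.2.
So the borrower prevails on this issue.
— Issue III —
Stage III.1 (borrower, the preponderance of the evidence, weight is at least 48): (f) net 82−30=52 ≥ 48 — meets.
  The borrower carries Stage III.1; the lender now bears the burden.
Stage III.2 (lender, a prima facie showing, weight exceeds 11): (g) net 99−92=7 ≤ 11 — fails; (h) 15 > 11 — meets.
  The lender does not carry Stage III.2.
The borrower prevails on this issue.
Per-issue: Issue I → borrower; Issue II → borrower; Issue III → borrower. The borrower must prevail on a majority of issues; overall, the borrower prevails.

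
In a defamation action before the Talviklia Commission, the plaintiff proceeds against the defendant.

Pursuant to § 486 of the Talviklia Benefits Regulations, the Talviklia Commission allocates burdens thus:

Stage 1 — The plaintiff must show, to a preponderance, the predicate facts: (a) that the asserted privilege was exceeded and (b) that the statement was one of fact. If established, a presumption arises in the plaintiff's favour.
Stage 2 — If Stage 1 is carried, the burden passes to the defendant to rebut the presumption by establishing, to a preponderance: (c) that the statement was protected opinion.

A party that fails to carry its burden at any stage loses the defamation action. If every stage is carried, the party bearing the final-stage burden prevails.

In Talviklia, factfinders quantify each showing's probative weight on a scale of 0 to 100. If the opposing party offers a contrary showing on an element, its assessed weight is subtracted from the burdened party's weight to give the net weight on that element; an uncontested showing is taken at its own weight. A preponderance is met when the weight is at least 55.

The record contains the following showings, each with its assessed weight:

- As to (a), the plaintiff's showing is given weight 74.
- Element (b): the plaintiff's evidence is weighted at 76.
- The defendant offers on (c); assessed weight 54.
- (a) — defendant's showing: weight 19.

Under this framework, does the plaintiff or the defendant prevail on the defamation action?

Stage 1 — burden on plaintiff; standard: a preponderance (weight is at least 55).
    (a): 74 − 19 = 55 ≥ 55 [met]
    (b): 76 ≥ 55 [met]
  Stage 1 is satisfied; the onus moves to the defendant.
Stage 2 — burden on defendant; standard: a preponderance (weight is at least 55).
    (c): 54 < 55 [not met]
  Not every element is met, so the defendant fails to carry Stage 2.
The plaintiff prevails.

plaintiff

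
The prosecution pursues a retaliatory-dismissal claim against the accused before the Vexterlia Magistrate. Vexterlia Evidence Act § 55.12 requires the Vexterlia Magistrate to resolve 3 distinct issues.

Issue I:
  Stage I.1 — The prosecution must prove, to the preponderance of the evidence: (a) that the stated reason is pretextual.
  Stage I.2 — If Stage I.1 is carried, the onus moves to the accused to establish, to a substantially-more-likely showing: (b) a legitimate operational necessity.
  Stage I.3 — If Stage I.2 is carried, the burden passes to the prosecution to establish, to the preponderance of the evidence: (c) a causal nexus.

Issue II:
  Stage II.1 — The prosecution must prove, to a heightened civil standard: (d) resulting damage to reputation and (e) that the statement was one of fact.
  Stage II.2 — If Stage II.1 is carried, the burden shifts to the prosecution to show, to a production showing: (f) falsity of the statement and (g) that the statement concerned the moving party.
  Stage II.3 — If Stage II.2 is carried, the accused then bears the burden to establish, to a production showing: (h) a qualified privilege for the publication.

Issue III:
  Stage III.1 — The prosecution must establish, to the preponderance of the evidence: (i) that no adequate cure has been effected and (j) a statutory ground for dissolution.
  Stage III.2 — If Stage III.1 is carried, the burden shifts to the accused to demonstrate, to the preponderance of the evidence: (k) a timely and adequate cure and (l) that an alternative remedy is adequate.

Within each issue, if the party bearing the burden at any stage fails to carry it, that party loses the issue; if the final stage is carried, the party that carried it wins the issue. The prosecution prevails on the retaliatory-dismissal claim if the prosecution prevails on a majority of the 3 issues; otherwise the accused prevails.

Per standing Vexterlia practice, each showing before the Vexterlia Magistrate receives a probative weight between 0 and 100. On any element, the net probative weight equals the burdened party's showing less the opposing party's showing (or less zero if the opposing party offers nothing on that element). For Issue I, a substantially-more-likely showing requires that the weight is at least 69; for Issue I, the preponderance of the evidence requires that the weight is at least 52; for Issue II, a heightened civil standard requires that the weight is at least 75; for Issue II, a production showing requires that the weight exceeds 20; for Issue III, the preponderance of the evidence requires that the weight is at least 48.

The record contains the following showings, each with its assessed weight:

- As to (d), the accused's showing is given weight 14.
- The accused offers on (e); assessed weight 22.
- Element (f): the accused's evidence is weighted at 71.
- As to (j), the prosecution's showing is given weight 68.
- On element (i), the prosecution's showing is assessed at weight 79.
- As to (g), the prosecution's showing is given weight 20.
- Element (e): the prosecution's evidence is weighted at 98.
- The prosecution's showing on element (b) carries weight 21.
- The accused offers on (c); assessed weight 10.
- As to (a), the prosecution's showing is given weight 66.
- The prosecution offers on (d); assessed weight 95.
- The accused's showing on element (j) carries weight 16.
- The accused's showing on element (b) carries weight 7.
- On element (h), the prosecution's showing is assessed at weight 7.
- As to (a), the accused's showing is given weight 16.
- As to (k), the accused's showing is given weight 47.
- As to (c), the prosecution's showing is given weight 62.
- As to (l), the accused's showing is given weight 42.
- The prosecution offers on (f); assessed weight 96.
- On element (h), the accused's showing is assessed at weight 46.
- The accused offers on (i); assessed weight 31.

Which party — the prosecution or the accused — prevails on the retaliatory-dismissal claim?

— Issue I —
Stage I.1 — burden on prosecution; standard: the preponderance of the evidence (weight is at least 52).
    (a): 66 − 16 = 50 < 52 [not met]
  Not every element is met, so the prosecution fails to carry Stage I.1.
The analysis ends at Stage I.1; the accused prevails on this issue.
— Issue II —
Stage II.1 — burden on prosecution; standard: a heightened civil standard (weight is at least 75).
    (d): 95 − 14 = 81 ≥ 75 [met]
    (e): 98 − 22 = 76 ≥ 75 [met]
  All elements met. The prosecution retains the burden for Stage II.2.
Stage II.2 — burden on prosecution; standard: a production showing (weight exceeds 20).
    (f): 96 − 71 = 25 > 20 [met]
    (g): 20 ≤ 20 [not met]
  The prosecution does not carry Stage II.2.
The accused prevails on this issue.
— Issue III —
At Stage III.1 the prosecution must meet the preponderance of the evidence (weight is at least 48): on (i) the weight is 79 less the opposing 31 gives net 48, which does reach 48, so (i) meets the standard; on (j) the weight is 68 less the opposing 16 gives net 52, which does reach 48, so (j) meets the standard.
  Stage III.1 carried; the burden shifts to the accused.
At Stage III.2 the accused must meet the preponderance of the evidence (weight is at least 48): on (k) the weight is 47, < 48, so (k) does not meet the standard; on (l) the weight is 42, which does not reach 48, so (l) does not meet the standard.
  Not every element is met, so the accused fails to carry Stage III.2.
So the prosecution prevails on this issue.
Per-issue: Issue I → accused; Issue II → accused; Issue III → prosecution. The prosecution must prevail on a majority of issues; overall, the accused prevails.

accused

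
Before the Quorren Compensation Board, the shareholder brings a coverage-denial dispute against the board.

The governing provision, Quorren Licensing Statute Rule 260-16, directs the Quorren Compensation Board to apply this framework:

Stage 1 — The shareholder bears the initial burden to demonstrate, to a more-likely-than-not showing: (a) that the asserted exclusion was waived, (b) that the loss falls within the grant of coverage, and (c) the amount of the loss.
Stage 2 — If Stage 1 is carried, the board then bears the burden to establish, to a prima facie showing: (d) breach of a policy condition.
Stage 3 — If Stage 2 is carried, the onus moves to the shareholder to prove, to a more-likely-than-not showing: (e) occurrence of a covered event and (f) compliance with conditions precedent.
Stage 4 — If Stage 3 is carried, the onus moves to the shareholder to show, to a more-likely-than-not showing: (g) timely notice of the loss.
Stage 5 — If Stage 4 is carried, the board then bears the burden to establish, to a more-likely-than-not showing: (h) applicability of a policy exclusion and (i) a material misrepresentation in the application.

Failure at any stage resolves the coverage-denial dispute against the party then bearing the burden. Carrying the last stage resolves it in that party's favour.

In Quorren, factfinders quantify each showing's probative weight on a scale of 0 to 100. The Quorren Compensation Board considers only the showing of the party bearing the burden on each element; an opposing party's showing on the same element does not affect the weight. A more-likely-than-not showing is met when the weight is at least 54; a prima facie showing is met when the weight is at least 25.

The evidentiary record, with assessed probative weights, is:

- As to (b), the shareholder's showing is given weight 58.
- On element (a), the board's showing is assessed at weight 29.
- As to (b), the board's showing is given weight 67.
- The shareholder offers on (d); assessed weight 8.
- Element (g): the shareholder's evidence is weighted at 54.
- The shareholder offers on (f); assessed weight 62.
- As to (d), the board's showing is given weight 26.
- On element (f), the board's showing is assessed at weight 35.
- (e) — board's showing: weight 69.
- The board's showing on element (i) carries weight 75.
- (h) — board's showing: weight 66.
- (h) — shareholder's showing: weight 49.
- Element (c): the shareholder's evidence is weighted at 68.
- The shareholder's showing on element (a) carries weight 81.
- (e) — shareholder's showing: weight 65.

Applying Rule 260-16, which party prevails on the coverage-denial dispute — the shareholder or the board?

board

Stage 1 — burden on shareholder; standard: a more-likely-than-not showing (weight is at least 54).
    (a): 81 (board's 29 disregarded) ≥ 54 [met]
    (b): 58 (board's 67 disregarded) ≥ 54 [met]
    (c): 68 ≥ 54 [met]
  All elements met. The burden passes to the board.
Stage 2 — burden on board; standard: a prima facie showing (weight is at least 25).
    (d): 26 (shareholder's 8 disregarded) ≥ 25 [met]
  The board carries Stage 2; the shareholder now bears the burden.
Stage 3 — burden on shareholder; standard: a more-likely-than-not showing (weight is at least 54).
    (e): 65 (board's 69 disregarded) ≥ 54 [met]
    (f): 62 (board's 35 disregarded) ≥ 54 [met]
  All elements met. The shareholder retains the burden for Stage 4.
Stage 4 — burden on shareholder; standard: a more-likely-than-not showing (weight is at least 54).
    (g): 54 ≥ 54 [met]
  Stage 4 carried; the burden shifts to the board.
Stage 5 — burden on board; standard: a more-likely-than-not showing (weight is at least 54).
    (h): 66 (shareholder's 49 disregarded) ≥ 54 [met]
    (i): 75 ≥ 54 [met]
  The board carries the last stage.
All stages carried — the board prevails.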